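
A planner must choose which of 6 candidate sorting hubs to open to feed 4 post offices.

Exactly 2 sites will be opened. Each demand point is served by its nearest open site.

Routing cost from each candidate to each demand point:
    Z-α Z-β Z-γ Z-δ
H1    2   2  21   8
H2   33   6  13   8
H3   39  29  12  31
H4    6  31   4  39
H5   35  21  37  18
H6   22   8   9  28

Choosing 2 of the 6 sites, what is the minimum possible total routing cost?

Open {H1, H4}.
  Z-α→H1 2, Z-β→H1 2, Z-γ→H4 4, Z-δ→H1 8  ⇒ total 16.
Compare {H1, H6}: total 21.
Compare {H1, H3}: total 24.
No size-2 selection does better; minimum is 16.

16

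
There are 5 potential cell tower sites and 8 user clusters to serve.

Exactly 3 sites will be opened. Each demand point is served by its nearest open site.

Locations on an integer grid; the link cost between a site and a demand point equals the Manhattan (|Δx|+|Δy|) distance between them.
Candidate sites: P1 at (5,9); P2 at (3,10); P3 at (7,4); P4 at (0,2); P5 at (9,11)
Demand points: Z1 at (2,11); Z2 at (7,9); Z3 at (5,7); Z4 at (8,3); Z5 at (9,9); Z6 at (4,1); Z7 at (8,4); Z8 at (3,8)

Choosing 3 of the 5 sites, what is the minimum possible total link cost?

21

Open {P1, P2, P3}.
  Z1→P2 2, Z2→P1 2, Z3→P1 2, Z4→P3 2, Z5→P1 4, Z6→P3 6, Z7→P3 1, Z8→P2 2  ⇒ total 21.
Compare {P1, P3, P5}: total 23.
Compare {P1, P3, P4}: total 24.
No size-3 selection does better; minimum is 21.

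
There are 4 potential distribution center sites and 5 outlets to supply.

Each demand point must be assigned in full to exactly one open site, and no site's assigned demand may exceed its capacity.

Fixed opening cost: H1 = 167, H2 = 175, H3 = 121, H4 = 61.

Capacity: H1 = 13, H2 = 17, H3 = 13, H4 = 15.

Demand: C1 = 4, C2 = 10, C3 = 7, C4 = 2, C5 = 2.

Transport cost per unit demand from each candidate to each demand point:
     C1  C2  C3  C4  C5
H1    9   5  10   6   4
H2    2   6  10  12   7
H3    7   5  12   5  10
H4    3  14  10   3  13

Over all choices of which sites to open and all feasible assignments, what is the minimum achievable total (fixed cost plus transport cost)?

Open {H3, H4}; cheapest assignment that respects the capacities:
  H3 (cap 13, load 12): C2, C5 — cost 10×5 + 2×10 = 70
  H4 (cap 15, load 13): C1, C3, C4 — cost 4×3 + 7×10 + 2×3 = 88
  Shipping 158, fixed 182 → total 340.
  Any other capacity-feasible assignment to {H3, H4} ships for at least 158.
Compare {H1, H4}: its best feasible assignment gives total 374.
Compare {H2, H4}: its best feasible assignment gives total 394.
Every other set of open sites that can feasibly serve all demand totals ≥ 374 even under its best assignment. Minimum: 340.

340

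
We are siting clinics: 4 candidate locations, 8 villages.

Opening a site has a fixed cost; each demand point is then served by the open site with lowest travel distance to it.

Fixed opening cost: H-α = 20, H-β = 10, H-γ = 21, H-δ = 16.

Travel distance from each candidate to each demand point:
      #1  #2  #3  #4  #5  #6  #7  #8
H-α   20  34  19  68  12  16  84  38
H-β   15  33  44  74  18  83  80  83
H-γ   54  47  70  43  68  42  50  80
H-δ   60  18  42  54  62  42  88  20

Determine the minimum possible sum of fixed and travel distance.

Open {H-α, H-γ, H-δ}: assign each demand point to its cheapest open site.
  #1→H-α 20, #2→H-δ 18, #3→H-α 19, #4→H-γ 43, #5→H-α 12, #6→H-α 16, #7→H-γ 50, #8→H-δ 20
  travel distance 198, fixed 57 → total 255.
Compare {H-α, H-β, H-γ, H-δ}: travel distance 193 + fixed 67 = 260.
Compare {H-α, H-γ}: travel distance 232 + fixed 41 = 273.
Compare {H-α, H-β, H-γ}: travel distance 226 + fixed 51 = 277.
All other subsets cost ≥ 260. Minimum total cost: 255.

255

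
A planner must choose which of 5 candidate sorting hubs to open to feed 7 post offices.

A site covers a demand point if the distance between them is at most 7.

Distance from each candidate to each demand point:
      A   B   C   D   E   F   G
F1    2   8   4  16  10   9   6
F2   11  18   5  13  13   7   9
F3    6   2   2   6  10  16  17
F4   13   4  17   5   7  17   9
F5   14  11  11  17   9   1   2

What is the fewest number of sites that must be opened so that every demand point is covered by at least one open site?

3

Coverage sets (demand points within 7 of each site):
  F1: {A, C, G}
  F2: {C, F}
  F3: {A, B, C, D}
  F4: {B, D, E}
  F5: {F, G}
No 2 sites suffice: every size-2 union leaves at least one demand point uncovered.
But {F1, F2, F4} covers everything, so the minimum is 3.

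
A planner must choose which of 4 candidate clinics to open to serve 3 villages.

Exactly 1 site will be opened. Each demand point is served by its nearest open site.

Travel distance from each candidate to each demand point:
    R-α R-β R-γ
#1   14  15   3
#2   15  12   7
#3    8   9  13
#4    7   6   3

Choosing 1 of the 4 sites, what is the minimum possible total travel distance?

Open {#4}.
  R-α→#4 7, R-β→#4 6, R-γ→#4 3  ⇒ total 16.
Compare {#3}: total 30.
Compare {#1}: total 32.
No size-1 selection does better; minimum is 16.

16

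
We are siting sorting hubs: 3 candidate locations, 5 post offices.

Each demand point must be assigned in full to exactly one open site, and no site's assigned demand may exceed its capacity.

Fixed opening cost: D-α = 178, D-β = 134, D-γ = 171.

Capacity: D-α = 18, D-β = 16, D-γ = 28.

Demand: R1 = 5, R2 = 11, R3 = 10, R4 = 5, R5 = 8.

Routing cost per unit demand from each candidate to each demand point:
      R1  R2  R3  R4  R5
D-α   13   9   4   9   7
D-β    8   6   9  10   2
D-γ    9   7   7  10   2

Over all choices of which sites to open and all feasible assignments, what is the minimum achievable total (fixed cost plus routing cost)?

Open {D-β, D-γ}; cheapest assignment that respects the capacities:
  D-β (cap 16, load 16): R1, R2 — cost 5×8 + 11×6 = 106
  D-γ (cap 28, load 23): R3, R4, R5 — cost 10×7 + 5×10 + 8×2 = 136
  Shipping 242, fixed 305 → total 547.
  Any other capacity-feasible assignment to {D-β, D-γ} ships for at least 242.
Compare {D-α, D-γ}: its best feasible assignment gives total 572.
Compare {D-α, D-β, D-γ}: its best feasible assignment gives total 690.
Every other set of open sites that can feasibly serve all demand totals ≥ 572 even under its best assignment. Minimum: 547.

547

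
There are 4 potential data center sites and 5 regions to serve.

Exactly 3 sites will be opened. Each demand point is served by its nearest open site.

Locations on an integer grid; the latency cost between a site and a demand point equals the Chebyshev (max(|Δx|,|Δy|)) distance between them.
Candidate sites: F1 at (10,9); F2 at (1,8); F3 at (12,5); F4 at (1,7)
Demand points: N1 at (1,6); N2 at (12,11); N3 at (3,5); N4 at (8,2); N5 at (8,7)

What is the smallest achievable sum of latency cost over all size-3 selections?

11

Open {F1, F3, F4}.
  N1→F4 1, N2→F1 2, N3→F4 2, N4→F3 4, N5→F1 2  ⇒ total 11.
Compare {F1, F2, F3}: total 13.
Compare {F1, F2, F4}: total 14.
No size-3 selection does better; minimum is 11.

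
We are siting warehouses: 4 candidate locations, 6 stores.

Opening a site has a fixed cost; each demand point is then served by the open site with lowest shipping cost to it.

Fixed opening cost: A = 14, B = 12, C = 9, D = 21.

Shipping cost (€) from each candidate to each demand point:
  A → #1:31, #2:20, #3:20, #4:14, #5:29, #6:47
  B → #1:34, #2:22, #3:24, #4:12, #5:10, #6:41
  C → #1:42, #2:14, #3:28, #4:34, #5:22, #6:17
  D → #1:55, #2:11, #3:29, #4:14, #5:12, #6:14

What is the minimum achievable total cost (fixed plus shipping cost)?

Open {B, C}: assign each demand point to its cheapest open site.
  #1→B 34, #2→C 14, #3→B 24, #4→B 12, #5→B 10, #6→C 17
  shipping cost 111, fixed 21 → total 132.
Compare {A, D}: shipping cost 102 + fixed 35 = 137.
Compare {B, D}: shipping cost 105 + fixed 33 = 138.
Compare {A, B, C}: shipping cost 104 + fixed 35 = 139.
All other subsets cost ≥ 137. Minimum total cost: 132.

132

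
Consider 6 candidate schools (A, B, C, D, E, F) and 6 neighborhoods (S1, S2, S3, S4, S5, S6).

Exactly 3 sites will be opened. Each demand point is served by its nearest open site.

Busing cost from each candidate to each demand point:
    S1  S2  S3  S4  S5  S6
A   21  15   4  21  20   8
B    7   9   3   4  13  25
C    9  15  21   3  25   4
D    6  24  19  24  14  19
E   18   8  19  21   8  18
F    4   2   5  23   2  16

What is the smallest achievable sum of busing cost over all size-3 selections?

18

Open {B, C, F}.
  S1→F 4, S2→F 2, S3→B 3, S4→C 3, S5→F 2, S6→C 4  ⇒ total 18.
Compare {A, C, F}: total 19.
Compare {C, D, F}: total 20.
No size-3 selection does better; minimum is 18.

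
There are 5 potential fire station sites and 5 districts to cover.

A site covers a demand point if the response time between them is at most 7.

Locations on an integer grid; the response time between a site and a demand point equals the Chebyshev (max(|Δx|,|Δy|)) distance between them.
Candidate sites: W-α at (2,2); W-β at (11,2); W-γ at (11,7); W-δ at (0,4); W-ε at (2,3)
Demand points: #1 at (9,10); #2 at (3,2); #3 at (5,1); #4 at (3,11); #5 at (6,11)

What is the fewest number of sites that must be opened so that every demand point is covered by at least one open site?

Coverage sets (demand points within 7 of each site):
  W-α: {#2, #3}
  W-β: {#3}
  W-γ: {#1, #3, #5}
  W-δ: {#2, #3, #4, #5}
  W-ε: {#1, #2, #3}
No single site covers all 5 demand points.
But {W-γ, W-δ} covers everything, so the minimum is 2.

2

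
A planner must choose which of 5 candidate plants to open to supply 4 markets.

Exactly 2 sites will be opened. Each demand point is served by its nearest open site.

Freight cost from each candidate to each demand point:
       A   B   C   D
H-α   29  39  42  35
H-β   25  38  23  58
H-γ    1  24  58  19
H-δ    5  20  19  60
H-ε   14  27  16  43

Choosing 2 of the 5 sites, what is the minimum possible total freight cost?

Open {H-γ, H-δ}.
  A→H-γ 1, B→H-δ 20, C→H-δ 19, D→H-γ 19  ⇒ total 59.
Compare {H-γ, H-ε}: total 60.
Compare {H-β, H-γ}: total 67.
No size-2 selection does better; minimum is 59.

59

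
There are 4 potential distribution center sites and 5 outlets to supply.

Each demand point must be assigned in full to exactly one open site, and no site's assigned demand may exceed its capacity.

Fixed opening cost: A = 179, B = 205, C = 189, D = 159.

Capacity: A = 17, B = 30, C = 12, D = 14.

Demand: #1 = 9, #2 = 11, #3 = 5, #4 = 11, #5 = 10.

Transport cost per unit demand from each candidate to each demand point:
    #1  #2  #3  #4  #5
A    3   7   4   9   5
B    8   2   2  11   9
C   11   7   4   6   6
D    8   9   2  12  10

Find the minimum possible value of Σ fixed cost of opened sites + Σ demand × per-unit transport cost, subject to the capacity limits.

Open {A, B}; cheapest assignment that respects the capacities:
  A (cap 17, load 16): #3, #4 — cost 5×4 + 11×9 = 119
  B (cap 30, load 30): #1, #2, #5 — cost 9×8 + 11×2 + 10×9 = 184
  Shipping 303, fixed 384 → total 687.
  Any other capacity-feasible assignment to {A, B} ships for at least 303.
Compare {A, B, C}: its best feasible assignment gives total 788.
Compare {B, C, D}: its best feasible assignment gives total 813.
Every other set of open sites that can feasibly serve all demand totals ≥ 788 even under its best assignment. Minimum: 687.

687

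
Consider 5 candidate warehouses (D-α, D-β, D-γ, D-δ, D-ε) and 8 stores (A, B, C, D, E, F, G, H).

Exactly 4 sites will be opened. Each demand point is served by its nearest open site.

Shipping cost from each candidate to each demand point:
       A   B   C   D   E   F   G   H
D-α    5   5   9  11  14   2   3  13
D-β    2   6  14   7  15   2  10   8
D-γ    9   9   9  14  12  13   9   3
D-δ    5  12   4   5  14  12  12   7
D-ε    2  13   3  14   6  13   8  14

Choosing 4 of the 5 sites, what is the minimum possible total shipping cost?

29

Open {D-α, D-γ, D-δ, D-ε}.
  A→D-ε 2, B→D-α 5, C→D-ε 3, D→D-δ 5, E→D-ε 6, F→D-α 2, G→D-α 3, H→D-γ 3  ⇒ total 29.
Compare {D-α, D-β, D-γ, D-ε}: total 31.
Compare {D-α, D-β, D-δ, D-ε}: total 33.
No size-4 selection does better; minimum is 29.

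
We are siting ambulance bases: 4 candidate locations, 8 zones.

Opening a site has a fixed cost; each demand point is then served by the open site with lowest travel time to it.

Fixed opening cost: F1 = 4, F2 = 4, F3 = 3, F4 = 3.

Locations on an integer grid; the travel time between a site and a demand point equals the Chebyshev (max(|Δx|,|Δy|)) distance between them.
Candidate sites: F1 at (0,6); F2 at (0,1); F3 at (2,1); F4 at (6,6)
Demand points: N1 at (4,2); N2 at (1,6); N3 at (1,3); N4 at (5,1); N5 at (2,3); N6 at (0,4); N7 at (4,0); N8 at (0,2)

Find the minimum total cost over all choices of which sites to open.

Open {F1, F3}: assign each demand point to its cheapest open site.
  N1→F3 2, N2→F1 1, N3→F3 2, N4→F3 3, N5→F3 2, N6→F1 2, N7→F3 2, N8→F3 2
  travel time 16, fixed 7 → total 23.
Compare {F3}: travel time 21 + fixed 3 = 24.
Compare {F1, F2, F3}: travel time 15 + fixed 11 = 26.
Compare {F1, F3, F4}: travel time 16 + fixed 10 = 26.
All other subsets cost ≥ 24. Minimum total cost: 23.

23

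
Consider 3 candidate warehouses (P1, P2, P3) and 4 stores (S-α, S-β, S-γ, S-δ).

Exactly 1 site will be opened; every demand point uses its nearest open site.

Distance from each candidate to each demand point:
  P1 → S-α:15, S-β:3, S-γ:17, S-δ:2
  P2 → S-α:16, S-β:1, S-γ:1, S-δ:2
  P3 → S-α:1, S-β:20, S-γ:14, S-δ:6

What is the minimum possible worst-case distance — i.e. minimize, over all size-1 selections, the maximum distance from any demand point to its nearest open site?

16

Open {P2}.
  Farthest demand point is S-α at distance 16 (to P2); all others are ≤ 16.
With {P1} the worst case is 17.
With {P3} the worst case is 20.
No size-1 selection achieves below 16.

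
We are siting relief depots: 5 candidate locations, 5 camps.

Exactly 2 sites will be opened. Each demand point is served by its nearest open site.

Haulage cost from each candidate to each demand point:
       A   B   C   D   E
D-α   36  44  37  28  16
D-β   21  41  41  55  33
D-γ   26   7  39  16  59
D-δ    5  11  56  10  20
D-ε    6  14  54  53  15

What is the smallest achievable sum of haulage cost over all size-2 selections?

79

Open {D-α, D-δ}.
  A→D-δ 5, B→D-δ 11, C→D-α 37, D→D-δ 10, E→D-α 16  ⇒ total 79.
Compare {D-γ, D-δ}: total 81.
Compare {D-γ, D-ε}: total 83.
No size-2 selection does better; minimum is 79.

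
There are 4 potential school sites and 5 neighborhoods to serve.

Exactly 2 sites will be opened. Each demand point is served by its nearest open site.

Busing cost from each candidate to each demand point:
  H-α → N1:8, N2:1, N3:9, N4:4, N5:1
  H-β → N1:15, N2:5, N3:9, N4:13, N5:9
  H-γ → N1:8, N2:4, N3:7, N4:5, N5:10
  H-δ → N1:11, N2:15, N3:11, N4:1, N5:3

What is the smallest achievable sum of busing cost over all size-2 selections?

20

Open {H-α, H-δ}.
  N1→H-α 8, N2→H-α 1, N3→H-α 9, N4→H-δ 1, N5→H-α 1  ⇒ total 20.
Compare {H-α, H-γ}: total 21.
Compare {H-α, H-β}: total 23.
No size-2 selection does better; minimum is 20.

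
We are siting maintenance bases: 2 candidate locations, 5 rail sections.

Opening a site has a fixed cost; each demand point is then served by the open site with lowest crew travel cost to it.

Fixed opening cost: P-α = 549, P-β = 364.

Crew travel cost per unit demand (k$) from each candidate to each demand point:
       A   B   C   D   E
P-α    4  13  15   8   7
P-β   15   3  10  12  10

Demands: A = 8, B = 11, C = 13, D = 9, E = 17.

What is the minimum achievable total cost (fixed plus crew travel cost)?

925

Open {P-β}: assign each demand point to its cheapest open site.
  A→P-β 8×15=120, B→P-β 11×3=33, C→P-β 13×10=130, D→P-β 9×12=108, E→P-β 17×10=170
  crew travel cost 561, fixed 364 → total 925.
Compare {P-α}: crew travel cost 561 + fixed 549 = 1110.
Compare {P-α, P-β}: crew travel cost 386 + fixed 913 = 1299.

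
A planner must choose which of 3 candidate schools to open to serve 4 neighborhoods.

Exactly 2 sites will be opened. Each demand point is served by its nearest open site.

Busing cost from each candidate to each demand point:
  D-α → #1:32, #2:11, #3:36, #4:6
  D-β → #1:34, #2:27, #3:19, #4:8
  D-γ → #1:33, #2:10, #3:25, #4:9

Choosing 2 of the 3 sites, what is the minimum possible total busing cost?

68

Open {D-α, D-β}.
  #1→D-α 32, #2→D-α 11, #3→D-β 19, #4→D-α 6  ⇒ total 68.
Compare {D-β, D-γ}: total 70.
Compare {D-α, D-γ}: total 73.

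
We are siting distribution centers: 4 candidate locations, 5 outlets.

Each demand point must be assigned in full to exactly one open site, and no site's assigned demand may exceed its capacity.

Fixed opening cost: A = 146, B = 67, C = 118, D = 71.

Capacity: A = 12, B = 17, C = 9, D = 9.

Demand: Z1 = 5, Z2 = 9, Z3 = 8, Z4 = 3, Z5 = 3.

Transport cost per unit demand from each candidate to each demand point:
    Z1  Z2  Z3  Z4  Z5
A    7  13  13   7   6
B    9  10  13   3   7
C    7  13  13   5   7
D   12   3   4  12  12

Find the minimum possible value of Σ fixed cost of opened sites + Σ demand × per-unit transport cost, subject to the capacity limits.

Open {B, C, D}; cheapest assignment that respects the capacities:
  B (cap 17, load 15): Z2, Z4, Z5 — cost 9×10 + 3×3 + 3×7 = 120
  C (cap 9, load 5): Z1 — cost 5×7 = 35
  D (cap 9, load 8): Z3 — cost 8×4 = 32
  Shipping 187, fixed 256 → total 443.
  Any other capacity-feasible assignment to {B, C, D} ships for at least 187.
Compare {A, B, D}: its best feasible assignment gives total 468.
Compare {A, B}: its best feasible assignment gives total 479.
Every other set of open sites that can feasibly serve all demand totals ≥ 468 even under its best assignment. Minimum: 443.

443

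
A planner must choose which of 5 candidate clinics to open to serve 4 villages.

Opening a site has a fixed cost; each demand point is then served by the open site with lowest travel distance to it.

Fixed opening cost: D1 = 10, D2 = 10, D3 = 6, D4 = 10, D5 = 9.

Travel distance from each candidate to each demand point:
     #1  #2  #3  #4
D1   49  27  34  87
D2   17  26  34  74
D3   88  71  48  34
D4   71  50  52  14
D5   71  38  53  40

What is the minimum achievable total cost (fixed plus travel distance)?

Open {D2, D4}: assign each demand point to its cheapest open site.
  #1→D2 17, #2→D2 26, #3→D2 34, #4→D4 14
  travel distance 91, fixed 20 → total 111.
Compare {D2, D3, D4}: travel distance 91 + fixed 26 = 117.
Compare {D2, D4, D5}: travel distance 91 + fixed 29 = 120.
Compare {D1, D2, D4}: travel distance 91 + fixed 30 = 121.
All other subsets cost ≥ 117. Minimum total cost: 111.

111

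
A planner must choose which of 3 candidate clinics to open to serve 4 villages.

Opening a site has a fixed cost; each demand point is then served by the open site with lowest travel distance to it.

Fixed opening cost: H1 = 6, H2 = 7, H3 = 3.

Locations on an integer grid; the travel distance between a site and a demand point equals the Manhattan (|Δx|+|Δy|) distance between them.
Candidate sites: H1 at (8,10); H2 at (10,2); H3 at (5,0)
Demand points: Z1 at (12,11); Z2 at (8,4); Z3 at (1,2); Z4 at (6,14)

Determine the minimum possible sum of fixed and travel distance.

32

Open {H1, H3}: assign each demand point to its cheapest open site.
  Z1→H1 5, Z2→H1 6, Z3→H3 6, Z4→H1 6
  travel distance 23, fixed 9 → total 32.
Compare {H1, H2}: travel distance 24 + fixed 13 = 37.
Compare {H1, H2, H3}: travel distance 21 + fixed 16 = 37.
Compare {H1}: travel distance 32 + fixed 6 = 38.
All other subsets cost ≥ 37. Minimum total cost: 32.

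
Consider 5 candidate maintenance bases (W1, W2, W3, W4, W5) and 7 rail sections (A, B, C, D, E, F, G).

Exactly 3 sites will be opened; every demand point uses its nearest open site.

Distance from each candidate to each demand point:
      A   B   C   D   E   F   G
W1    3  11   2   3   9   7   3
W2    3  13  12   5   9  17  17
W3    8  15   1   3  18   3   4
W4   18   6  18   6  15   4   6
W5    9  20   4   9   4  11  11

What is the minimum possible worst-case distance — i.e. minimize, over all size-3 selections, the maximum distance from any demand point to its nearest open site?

6

Open {W1, W4, W5}.
  Farthest demand point is B at distance 6 (to W4); all others are ≤ 6.
With {W2, W4, W5} the worst case is 6.
With {W3, W4, W5} the worst case is 8.
No size-3 selection achieves below 6.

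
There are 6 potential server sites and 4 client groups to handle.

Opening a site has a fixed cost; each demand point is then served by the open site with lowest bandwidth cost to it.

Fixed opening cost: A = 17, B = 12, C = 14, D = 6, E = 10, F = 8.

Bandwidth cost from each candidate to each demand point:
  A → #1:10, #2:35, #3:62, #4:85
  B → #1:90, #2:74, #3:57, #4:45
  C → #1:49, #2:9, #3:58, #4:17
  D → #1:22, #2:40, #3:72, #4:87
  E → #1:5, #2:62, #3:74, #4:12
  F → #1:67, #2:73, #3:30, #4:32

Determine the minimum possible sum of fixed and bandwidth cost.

88

Open {C, E, F}: assign each demand point to its cheapest open site.
  #1→E 5, #2→C 9, #3→F 30, #4→E 12
  bandwidth cost 56, fixed 32 → total 88.
Compare {C, D, E, F}: bandwidth cost 56 + fixed 38 = 94.
Compare {B, C, E, F}: bandwidth cost 56 + fixed 44 = 100.
Compare {A, C, F}: bandwidth cost 66 + fixed 39 = 105.
All other subsets cost ≥ 94. Minimum total cost: 88.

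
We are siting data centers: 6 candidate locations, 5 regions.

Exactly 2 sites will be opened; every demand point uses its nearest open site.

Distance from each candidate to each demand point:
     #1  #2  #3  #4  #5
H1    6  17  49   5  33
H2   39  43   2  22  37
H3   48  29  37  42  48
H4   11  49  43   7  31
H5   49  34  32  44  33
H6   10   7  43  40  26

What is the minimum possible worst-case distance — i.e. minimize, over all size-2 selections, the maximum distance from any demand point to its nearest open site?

26

Open {H2, H6}.
  Farthest demand point is #5 at distance 26 (to H6); all others are ≤ 26.
With {H1, H2} the worst case is 33.
With {H1, H5} the worst case is 33.
No size-2 selection achieves below 26.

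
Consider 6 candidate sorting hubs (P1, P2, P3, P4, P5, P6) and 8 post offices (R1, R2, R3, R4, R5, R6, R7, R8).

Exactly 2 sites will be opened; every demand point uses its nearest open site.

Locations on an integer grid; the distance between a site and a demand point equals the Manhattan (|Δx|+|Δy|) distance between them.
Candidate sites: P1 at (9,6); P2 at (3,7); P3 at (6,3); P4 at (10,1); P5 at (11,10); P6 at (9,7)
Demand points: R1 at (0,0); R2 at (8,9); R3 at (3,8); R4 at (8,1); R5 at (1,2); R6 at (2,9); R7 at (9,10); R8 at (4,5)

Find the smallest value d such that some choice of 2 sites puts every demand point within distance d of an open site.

9

Open {P2, P3}.
  Farthest demand point is R1 at distance 9 (to P3); all others are ≤ 9.
With {P3, P6} the worst case is 9.
With {P1, P2} the worst case is 10.
No size-2 selection achieves below 9.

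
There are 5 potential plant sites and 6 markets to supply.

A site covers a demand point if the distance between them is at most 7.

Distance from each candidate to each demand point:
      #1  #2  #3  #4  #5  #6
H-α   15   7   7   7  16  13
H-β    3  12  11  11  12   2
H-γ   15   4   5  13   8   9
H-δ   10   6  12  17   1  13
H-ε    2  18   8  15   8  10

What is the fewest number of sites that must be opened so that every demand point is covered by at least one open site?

Coverage sets (demand points within 7 of each site):
  H-α: {#2, #3, #4}
  H-β: {#1, #6}
  H-γ: {#2, #3}
  H-δ: {#2, #5}
  H-ε: {#1}
No 2 sites suffice: every size-2 union leaves at least one demand point uncovered.
But {H-α, H-β, H-δ} covers everything, so the minimum is 3.

3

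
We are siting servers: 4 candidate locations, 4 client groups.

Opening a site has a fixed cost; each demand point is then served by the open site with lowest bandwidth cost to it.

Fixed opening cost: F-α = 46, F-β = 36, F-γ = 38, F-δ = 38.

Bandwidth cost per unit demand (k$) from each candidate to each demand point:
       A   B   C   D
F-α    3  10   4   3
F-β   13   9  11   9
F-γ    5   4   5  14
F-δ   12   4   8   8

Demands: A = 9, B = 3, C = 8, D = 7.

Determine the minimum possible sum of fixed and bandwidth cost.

Open {F-α}: assign each demand point to its cheapest open site.
  A→F-α 9×3=27, B→F-α 3×10=30, C→F-α 8×4=32, D→F-α 7×3=21
  bandwidth cost 110, fixed 46 → total 156.
Compare {F-α, F-γ}: bandwidth cost 92 + fixed 84 = 176.
Compare {F-α, F-δ}: bandwidth cost 92 + fixed 84 = 176.
Compare {F-α, F-β}: bandwidth cost 107 + fixed 82 = 189.
All other subsets cost ≥ 176. Minimum total cost: 156.

156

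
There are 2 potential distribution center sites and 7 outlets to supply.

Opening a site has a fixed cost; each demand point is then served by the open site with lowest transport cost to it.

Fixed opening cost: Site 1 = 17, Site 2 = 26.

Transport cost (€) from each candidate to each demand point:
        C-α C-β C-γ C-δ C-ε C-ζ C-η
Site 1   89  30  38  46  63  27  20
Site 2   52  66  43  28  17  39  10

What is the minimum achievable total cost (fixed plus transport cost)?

Open {Site 1, Site 2}: assign each demand point to its cheapest open site.
  C-α→Site 2 52, C-β→Site 1 30, C-γ→Site 1 38, C-δ→Site 2 28, C-ε→Site 2 17, C-ζ→Site 1 27, C-η→Site 2 10
  transport cost 202, fixed 43 → total 245.
Compare {Site 2}: transport cost 255 + fixed 26 = 281.
Compare {Site 1}: transport cost 313 + fixed 17 = 330.

245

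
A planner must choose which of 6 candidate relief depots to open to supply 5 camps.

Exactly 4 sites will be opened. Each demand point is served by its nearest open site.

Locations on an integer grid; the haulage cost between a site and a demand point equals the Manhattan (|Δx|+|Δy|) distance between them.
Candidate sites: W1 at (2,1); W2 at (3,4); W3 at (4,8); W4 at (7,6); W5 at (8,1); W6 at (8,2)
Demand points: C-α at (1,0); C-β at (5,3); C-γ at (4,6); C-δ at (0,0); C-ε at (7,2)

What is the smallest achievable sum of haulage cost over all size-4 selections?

11

Open {W1, W2, W3, W6}.
  C-α→W1 2, C-β→W2 3, C-γ→W3 2, C-δ→W1 3, C-ε→W6 1  ⇒ total 11.
Compare {W1, W2, W3, W5}: total 12.
Compare {W1, W2, W4, W6}: total 12.
No size-4 selection does better; minimum is 11.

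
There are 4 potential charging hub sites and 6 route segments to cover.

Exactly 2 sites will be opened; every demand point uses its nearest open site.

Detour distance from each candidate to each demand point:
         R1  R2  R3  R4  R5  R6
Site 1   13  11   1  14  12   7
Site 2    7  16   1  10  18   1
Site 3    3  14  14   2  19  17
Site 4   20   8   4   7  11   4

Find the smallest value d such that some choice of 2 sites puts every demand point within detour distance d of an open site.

11

Open {Site 2, Site 4}.
  Farthest demand point is R5 at detour distance 11 (to Site 4); all others are ≤ 11.
With {Site 3, Site 4} the worst case is 11.
With {Site 1, Site 2} the worst case is 12.
No size-2 selection achieves below 11.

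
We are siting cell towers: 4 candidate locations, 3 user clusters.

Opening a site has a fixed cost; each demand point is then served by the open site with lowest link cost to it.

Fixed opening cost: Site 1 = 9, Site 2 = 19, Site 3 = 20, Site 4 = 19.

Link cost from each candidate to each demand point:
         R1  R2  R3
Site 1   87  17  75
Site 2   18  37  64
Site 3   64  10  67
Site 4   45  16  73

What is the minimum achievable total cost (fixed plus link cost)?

Open {Site 1, Site 2}: assign each demand point to its cheapest open site.
  R1→Site 2 18, R2→Site 1 17, R3→Site 2 64
  link cost 99, fixed 28 → total 127.
Compare {Site 2, Site 3}: link cost 92 + fixed 39 = 131.
Compare {Site 2, Site 4}: link cost 98 + fixed 38 = 136.
Compare {Site 2}: link cost 119 + fixed 19 = 138.
All other subsets cost ≥ 131. Minimum total cost: 127.

127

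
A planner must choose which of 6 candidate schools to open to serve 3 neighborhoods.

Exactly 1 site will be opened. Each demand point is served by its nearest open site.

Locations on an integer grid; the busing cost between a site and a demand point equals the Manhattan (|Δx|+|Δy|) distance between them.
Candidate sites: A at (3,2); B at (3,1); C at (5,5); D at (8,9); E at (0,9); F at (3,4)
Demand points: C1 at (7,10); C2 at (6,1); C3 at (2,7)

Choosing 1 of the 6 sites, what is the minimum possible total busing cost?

Open {C}.
  C1→C 7, C2→C 5, C3→C 5  ⇒ total 17.
Compare {D}: total 20.
Compare {F}: total 20.
No size-1 selection does better; minimum is 17.

17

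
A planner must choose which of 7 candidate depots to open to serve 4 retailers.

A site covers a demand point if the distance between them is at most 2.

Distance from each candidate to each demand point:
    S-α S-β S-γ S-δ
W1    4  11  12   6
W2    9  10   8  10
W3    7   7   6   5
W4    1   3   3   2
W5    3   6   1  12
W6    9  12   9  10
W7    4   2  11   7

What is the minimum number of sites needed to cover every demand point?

Coverage sets (demand points within 2 of each site):
  W1: {}
  W2: {}
  W3: {}
  W4: {S-α, S-δ}
  W5: {S-γ}
  W6: {}
  W7: {S-β}
No 2 sites suffice: every size-2 union leaves at least one demand point uncovered.
But {W4, W5, W7} covers everything, so the minimum is 3.

3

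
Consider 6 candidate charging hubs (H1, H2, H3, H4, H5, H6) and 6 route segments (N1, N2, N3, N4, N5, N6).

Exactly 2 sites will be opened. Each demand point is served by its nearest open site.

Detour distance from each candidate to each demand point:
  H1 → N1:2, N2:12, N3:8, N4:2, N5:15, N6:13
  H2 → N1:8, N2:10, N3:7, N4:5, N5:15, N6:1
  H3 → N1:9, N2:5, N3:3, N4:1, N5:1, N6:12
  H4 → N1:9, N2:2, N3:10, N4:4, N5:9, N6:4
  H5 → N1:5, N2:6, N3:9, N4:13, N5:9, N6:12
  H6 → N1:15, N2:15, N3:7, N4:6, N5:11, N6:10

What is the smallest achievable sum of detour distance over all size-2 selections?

19

Open {H2, H3}.
  N1→H2 8, N2→H3 5, N3→H3 3, N4→H3 1, N5→H3 1, N6→H2 1  ⇒ total 19.
Compare {H3, H4}: total 20.
Compare {H1, H3}: total 24.
No size-2 selection does better; minimum is 19.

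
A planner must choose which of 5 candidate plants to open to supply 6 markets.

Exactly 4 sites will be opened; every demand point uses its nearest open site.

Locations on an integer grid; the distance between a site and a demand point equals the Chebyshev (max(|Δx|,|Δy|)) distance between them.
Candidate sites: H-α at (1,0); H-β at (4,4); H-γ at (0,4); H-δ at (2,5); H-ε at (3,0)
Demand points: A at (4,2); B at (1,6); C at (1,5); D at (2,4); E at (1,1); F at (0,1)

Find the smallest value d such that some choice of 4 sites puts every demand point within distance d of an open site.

Open {H-α, H-β, H-γ, H-δ}.
  Farthest demand point is A at distance 2 (to H-β); all others are ≤ 2.
With {H-α, H-β, H-γ, H-ε} the worst case is 2.
With {H-α, H-β, H-δ, H-ε} the worst case is 2.
No size-4 selection achieves below 2.

2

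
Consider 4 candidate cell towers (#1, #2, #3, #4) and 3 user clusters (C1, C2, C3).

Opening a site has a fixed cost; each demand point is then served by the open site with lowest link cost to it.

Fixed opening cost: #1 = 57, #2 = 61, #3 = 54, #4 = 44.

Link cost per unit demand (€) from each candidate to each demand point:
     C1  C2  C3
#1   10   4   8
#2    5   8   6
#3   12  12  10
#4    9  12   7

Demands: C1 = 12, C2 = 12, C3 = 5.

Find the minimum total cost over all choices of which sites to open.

Open {#2}: assign each demand point to its cheapest open site.
  C1→#2 12×5=60, C2→#2 12×8=96, C3→#2 5×6=30
  link cost 186, fixed 61 → total 247.
Compare {#1, #2}: link cost 138 + fixed 118 = 256.
Compare {#1}: link cost 208 + fixed 57 = 265.
Compare {#2, #4}: link cost 186 + fixed 105 = 291.
All other subsets cost ≥ 256. Minimum total cost: 247.

247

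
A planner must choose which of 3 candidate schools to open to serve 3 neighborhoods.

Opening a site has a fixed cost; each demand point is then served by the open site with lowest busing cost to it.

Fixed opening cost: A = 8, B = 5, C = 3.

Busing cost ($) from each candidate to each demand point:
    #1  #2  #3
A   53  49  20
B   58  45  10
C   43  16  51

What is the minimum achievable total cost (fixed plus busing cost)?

Open {B, C}: assign each demand point to its cheapest open site.
  #1→C 43, #2→C 16, #3→B 10
  busing cost 69, fixed 8 → total 77.
Compare {A, B, C}: busing cost 69 + fixed 16 = 85.
Compare {A, C}: busing cost 79 + fixed 11 = 90.
Compare {C}: busing cost 110 + fixed 3 = 113.
All other subsets cost ≥ 85. Minimum total cost: 77.

77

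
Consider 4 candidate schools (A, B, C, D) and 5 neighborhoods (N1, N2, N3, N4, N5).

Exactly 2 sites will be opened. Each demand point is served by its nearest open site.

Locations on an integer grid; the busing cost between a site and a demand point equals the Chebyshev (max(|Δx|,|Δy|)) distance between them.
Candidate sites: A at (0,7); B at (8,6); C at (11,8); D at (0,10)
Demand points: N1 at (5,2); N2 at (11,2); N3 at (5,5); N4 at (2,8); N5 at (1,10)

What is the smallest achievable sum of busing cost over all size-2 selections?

Open {B, D}.
  N1→B 4, N2→B 4, N3→B 3, N4→D 2, N5→D 1  ⇒ total 14.
Compare {A, B}: total 16.
Compare {C, D}: total 20.
No size-2 selection does better; minimum is 14.

14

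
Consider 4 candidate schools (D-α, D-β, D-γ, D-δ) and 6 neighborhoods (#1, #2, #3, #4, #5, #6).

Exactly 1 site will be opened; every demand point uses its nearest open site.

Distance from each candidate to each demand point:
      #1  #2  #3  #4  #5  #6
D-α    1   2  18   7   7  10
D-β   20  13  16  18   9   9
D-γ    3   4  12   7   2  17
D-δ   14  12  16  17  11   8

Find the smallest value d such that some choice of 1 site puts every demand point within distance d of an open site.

Open {D-γ}.
  Farthest demand point is #6 at distance 17 (to D-γ); all others are ≤ 17.
With {D-δ} the worst case is 17.
With {D-α} the worst case is 18.
No size-1 selection achieves below 17.

17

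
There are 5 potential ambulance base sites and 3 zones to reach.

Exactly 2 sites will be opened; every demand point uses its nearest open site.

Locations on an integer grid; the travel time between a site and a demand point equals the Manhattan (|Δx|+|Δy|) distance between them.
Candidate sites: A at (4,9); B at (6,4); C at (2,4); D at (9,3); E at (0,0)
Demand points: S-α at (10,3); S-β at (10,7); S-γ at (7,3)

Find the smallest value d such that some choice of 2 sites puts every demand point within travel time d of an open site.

5

Open {A, D}.
  Farthest demand point is S-β at travel time 5 (to D); all others are ≤ 5.
With {B, D} the worst case is 5.
With {C, D} the worst case is 5.
No size-2 selection achieves below 5.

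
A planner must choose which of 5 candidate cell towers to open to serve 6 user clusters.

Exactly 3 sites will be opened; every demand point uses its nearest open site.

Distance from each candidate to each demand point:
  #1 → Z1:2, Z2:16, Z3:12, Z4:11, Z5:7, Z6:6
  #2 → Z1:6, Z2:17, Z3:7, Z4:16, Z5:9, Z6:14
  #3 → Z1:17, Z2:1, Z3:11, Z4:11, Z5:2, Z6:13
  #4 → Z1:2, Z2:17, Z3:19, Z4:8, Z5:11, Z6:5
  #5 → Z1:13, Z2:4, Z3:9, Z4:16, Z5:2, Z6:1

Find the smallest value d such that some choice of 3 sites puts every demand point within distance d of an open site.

8

Open {#2, #3, #4}.
  Farthest demand point is Z4 at distance 8 (to #4); all others are ≤ 8.
With {#2, #4, #5} the worst case is 8.
With {#1, #4, #5} the worst case is 9.
No size-3 selection achieves below 8.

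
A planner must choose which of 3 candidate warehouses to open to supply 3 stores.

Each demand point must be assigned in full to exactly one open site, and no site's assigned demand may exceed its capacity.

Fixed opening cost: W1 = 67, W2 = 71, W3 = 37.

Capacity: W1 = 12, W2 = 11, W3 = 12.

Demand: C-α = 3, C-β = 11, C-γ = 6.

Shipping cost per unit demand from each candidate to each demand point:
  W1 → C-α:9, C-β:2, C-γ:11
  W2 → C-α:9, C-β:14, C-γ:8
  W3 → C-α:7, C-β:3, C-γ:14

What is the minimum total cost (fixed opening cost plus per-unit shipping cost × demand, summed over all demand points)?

Open {W2, W3}; cheapest assignment that respects the capacities:
  W2 (cap 11, load 9): C-α, C-γ — cost 3×9 + 6×8 = 75
  W3 (cap 12, load 11): C-β — cost 11×3 = 33
  Shipping 108, fixed 108 → total 216.
  Any other capacity-feasible assignment to {W2, W3} ships for at least 108.
Compare {W1, W3}: its best feasible assignment gives total 230.
Compare {W1, W2}: its best feasible assignment gives total 235.
Every other set of open sites that can feasibly serve all demand totals ≥ 230 even under its best assignment. Minimum: 216.

216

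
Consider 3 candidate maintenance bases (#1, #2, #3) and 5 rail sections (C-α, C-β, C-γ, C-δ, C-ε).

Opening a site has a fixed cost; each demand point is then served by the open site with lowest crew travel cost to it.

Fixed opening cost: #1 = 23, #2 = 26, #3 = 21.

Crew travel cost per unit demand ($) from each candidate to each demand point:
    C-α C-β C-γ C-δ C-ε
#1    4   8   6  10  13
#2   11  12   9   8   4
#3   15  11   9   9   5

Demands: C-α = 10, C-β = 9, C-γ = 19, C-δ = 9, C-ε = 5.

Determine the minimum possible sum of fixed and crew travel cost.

Open {#1, #2}: assign each demand point to its cheapest open site.
  C-α→#1 10×4=40, C-β→#1 9×8=72, C-γ→#1 19×6=114, C-δ→#2 9×8=72, C-ε→#2 5×4=20
  crew travel cost 318, fixed 49 → total 367.
Compare {#1, #3}: crew travel cost 332 + fixed 44 = 376.
Compare {#1, #2, #3}: crew travel cost 318 + fixed 70 = 388.
Compare {#1}: crew travel cost 381 + fixed 23 = 404.
All other subsets cost ≥ 376. Minimum total cost: 367.

367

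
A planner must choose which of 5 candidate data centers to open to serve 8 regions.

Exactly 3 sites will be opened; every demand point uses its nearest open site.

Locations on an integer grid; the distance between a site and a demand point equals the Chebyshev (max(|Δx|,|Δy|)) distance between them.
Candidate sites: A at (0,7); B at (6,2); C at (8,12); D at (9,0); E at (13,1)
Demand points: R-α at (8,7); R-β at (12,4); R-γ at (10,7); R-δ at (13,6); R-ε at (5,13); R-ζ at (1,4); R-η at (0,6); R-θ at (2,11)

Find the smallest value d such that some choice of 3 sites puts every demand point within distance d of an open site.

Open {A, C, E}.
  Farthest demand point is R-α at distance 5 (to C); all others are ≤ 5.
With {A, B, C} the worst case is 6.
With {A, B, D} the worst case is 6.
No size-3 selection achieves below 5.

5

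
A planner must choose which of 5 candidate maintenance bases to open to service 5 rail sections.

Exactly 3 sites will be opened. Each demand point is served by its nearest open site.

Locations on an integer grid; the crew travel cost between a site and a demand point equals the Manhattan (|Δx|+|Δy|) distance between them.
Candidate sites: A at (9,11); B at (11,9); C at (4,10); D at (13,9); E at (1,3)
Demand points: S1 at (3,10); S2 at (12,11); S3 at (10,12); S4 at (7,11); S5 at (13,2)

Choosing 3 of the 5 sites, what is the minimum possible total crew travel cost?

Open {A, C, D}.
  S1→C 1, S2→A 3, S3→A 2, S4→A 2, S5→D 7  ⇒ total 15.
Compare {A, B, C}: total 17.
Compare {B, C, D}: total 19.
No size-3 selection does better; minimum is 15.

15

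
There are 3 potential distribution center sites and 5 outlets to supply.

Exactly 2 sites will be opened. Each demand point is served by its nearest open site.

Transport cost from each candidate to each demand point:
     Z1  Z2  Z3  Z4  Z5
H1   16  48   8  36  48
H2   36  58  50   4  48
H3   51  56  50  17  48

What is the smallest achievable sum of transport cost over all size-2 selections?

124

Open {H1, H2}.
  Z1→H1 16, Z2→H1 48, Z3→H1 8, Z4→H2 4, Z5→H1 48  ⇒ total 124.
Compare {H1, H3}: total 137.
Compare {H2, H3}: total 194.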